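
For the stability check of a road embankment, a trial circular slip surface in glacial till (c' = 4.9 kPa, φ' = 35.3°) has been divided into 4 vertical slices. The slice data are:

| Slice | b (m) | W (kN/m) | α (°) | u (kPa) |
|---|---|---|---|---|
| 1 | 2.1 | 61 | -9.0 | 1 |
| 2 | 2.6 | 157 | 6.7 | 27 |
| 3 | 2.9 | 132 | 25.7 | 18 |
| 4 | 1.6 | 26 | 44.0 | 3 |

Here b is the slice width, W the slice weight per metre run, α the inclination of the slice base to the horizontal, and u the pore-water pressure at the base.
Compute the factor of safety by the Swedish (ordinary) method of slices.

Ordinary method of slices: FS = Σ[c'·Δl_i + (W_i cosα_i − u_i·Δl_i)·tanφ'] / Σ W_i sinα_i, with Δl_i = b_i / cosα_i.
Slice 1: Δl = 2.1/cos(-9.0°) = 2.126 m; N'_1 = 61·cos(-9.0°) − 1·2.126 = 58.1; c'Δl = 10.42; W sinα = -9.5
Slice 2: Δl = 2.6/cos6.7° = 2.618 m; N'_2 = 157·cos6.7° − 27·2.618 = 85.2; c'Δl = 12.83; W sinα = 18.3
Slice 3: Δl = 2.9/cos25.7° = 3.218 m; N'_3 = 132·cos25.7° − 18·3.218 = 61.0; c'Δl = 15.77; W sinα = 57.2
Slice 4: Δl = 1.6/cos44.0° = 2.224 m; N'_4 = 26·cos44.0° − 3·2.224 = 12.0; c'Δl = 10.90; W sinα = 18.1
Σc'Δl = 49.9 kN/m; ΣN' = 216.4 kN/m; ΣW sinα = 84.1 kN/m
Resisting = 49.9 + 216.4·tan35.3° = 49.9 + 153.2 = 203.1 kN/m
FS = 203.1 / 84.1 = 2.416

FS = 2.42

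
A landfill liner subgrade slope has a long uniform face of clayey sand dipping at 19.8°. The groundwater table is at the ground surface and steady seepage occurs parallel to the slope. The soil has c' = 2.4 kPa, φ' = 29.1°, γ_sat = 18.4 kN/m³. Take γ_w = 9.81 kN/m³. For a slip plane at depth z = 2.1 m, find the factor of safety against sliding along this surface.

FS = 0.92

With seepage parallel to the slope and the water table at the surface, the effective normal stress on the slip plane uses the buoyant unit weight γ' = γ_sat − γ_w while the driving shear stress uses γ_sat:
FS = [c' + γ' z cos²β tanφ'] / [γ_sat z sinβ cosβ]
γ' = 18.4 − 9.81 = 8.59 kN/m³
Numerator = 2.4 + 8.59·2.1·cos²19.8°·tan29.1° = 2.4 + 8.59·2.1·0.8853·0.5566 = 11.288 kPa
Denominator = 18.4·2.1·sin19.8°·cos19.8° = 18.4·2.1·0.3387·0.9409 = 12.315 kPa
FS = 11.288 / 12.315 = 0.917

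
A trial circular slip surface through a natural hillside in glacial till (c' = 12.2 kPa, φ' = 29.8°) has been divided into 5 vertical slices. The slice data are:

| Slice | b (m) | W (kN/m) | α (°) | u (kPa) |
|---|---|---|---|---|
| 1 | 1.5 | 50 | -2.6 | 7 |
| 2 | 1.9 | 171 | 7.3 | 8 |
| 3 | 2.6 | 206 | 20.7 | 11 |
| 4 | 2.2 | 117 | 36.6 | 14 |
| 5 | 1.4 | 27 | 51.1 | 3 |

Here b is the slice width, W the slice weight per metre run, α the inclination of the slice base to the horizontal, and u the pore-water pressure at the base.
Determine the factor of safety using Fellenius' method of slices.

FS = 2.06

Ordinary method of slices: FS = Σ[c'·Δl_i + (W_i cosα_i − u_i·Δl_i)·tanφ'] / Σ W_i sinα_i, with Δl_i = b_i / cosα_i.
Slice 1: Δl = 1.5/cos(-2.6°) = 1.502 m; N'_1 = 50·cos(-2.6°) − 7·1.502 = 39.4; c'Δl = 18.32; W sinα = -2.3
Slice 2: Δl = 1.9/cos7.3° = 1.916 m; N'_2 = 171·cos7.3° − 8·1.916 = 154.3; c'Δl = 23.37; W sinα = 21.7
Slice 3: Δl = 2.6/cos20.7° = 2.779 m; N'_3 = 206·cos20.7° − 11·2.779 = 162.1; c'Δl = 33.91; W sinα = 72.8
Slice 4: Δl = 2.2/cos36.6° = 2.740 m; N'_4 = 117·cos36.6° − 14·2.740 = 55.6; c'Δl = 33.43; W sinα = 69.8
Slice 5: Δl = 1.4/cos51.1° = 2.229 m; N'_5 = 27·cos51.1° − 3·2.229 = 10.3; c'Δl = 27.20; W sinα = 21.0
Σc'Δl = 136.2 kN/m; ΣN' = 421.7 kN/m; ΣW sinα = 183.0 kN/m
Resisting = 136.2 + 421.7·tan29.8° = 136.2 + 241.5 = 377.7 kN/m
FS = 377.7 / 183.0 = 2.064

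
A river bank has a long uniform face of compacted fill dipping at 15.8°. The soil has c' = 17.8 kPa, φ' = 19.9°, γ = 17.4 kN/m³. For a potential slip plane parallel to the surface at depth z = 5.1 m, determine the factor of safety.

For an infinite slope with a slip plane parallel to the surface (no pore pressure): FS = [c' + γz cos²β tanφ'] / [γz sinβ cosβ].
γz = 17.4·5.1 = 88.74 kN/m²
Numerator = 17.8 + 88.74·cos²15.8°·tan19.9° = 17.8 + 88.74·0.9259·0.3620 = 47.542 kPa
Denominator = 88.74·sin15.8°·cos15.8° = 88.74·0.2723·0.9622 = 23.249 kPa
FS = 47.542 / 23.249 = 2.045

FS = 2.04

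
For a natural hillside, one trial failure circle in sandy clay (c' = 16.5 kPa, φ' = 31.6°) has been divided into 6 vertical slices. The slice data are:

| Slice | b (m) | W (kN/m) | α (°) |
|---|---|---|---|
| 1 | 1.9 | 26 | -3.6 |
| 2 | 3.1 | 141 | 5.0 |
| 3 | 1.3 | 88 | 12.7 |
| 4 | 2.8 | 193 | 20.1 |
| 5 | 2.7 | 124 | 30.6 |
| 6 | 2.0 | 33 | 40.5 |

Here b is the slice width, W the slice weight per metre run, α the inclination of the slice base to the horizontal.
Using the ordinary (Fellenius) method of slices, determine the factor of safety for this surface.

FS = 3.30

Ordinary method of slices: FS = Σ[c'·Δl_i + (W_i cosα_i)·tanφ'] / Σ W_i sinα_i, with Δl_i = b_i / cosα_i.
Slice 1: Δl = 1.9/cos(-3.6°) = 1.904 m; N'_1 = 26·cos(-3.6°) = 25.9; c'Δl = 31.41; W sinα = -1.6
Slice 2: Δl = 3.1/cos5.0° = 3.112 m; N'_2 = 141·cos5.0° = 140.5; c'Δl = 51.35; W sinα = 12.3
Slice 3: Δl = 1.3/cos12.7° = 1.333 m; N'_3 = 88·cos12.7° = 85.8; c'Δl = 21.99; W sinα = 19.3
Slice 4: Δl = 2.8/cos20.1° = 2.982 m; N'_4 = 193·cos20.1° = 181.2; c'Δl = 49.20; W sinα = 66.3
Slice 5: Δl = 2.7/cos30.6° = 3.137 m; N'_5 = 124·cos30.6° = 106.7; c'Δl = 51.76; W sinα = 63.1
Slice 6: Δl = 2.0/cos40.5° = 2.630 m; N'_6 = 33·cos40.5° = 25.1; c'Δl = 43.40; W sinα = 21.4
Σc'Δl = 249.1 kN/m; ΣN' = 565.3 kN/m; ΣW sinα = 180.9 kN/m
Resisting = 249.1 + 565.3·tan31.6° = 249.1 + 347.8 = 596.9 kN/m
FS = 596.9 / 180.9 = 3.300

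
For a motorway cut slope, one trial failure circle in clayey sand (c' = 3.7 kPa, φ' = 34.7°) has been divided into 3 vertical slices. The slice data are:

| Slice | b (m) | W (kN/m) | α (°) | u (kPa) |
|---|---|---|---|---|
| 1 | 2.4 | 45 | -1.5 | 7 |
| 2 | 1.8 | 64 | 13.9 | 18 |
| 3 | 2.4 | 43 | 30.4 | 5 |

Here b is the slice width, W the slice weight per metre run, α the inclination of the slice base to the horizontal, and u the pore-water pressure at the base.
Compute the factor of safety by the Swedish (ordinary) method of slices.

Ordinary method of slices: FS = Σ[c'·Δl_i + (W_i cosα_i − u_i·Δl_i)·tanφ'] / Σ W_i sinα_i, with Δl_i = b_i / cosα_i.
Slice 1: Δl = 2.4/cos(-1.5°) = 2.401 m; N'_1 = 45·cos(-1.5°) − 7·2.401 = 28.2; c'Δl = 8.88; W sinα = -1.2
Slice 2: Δl = 1.8/cos13.9° = 1.854 m; N'_2 = 64·cos13.9° − 18·1.854 = 28.7; c'Δl = 6.86; W sinα = 15.4
Slice 3: Δl = 2.4/cos30.4° = 2.783 m; N'_3 = 43·cos30.4° − 5·2.783 = 23.2; c'Δl = 10.30; W sinα = 21.8
Σc'Δl = 26.0 kN/m; ΣN' = 80.1 kN/m; ΣW sinα = 36.0 kN/m
Resisting = 26.0 + 80.1·tan34.7° = 26.0 + 55.5 = 81.5 kN/m
FS = 81.5 / 36.0 = 2.267

FS = 2.27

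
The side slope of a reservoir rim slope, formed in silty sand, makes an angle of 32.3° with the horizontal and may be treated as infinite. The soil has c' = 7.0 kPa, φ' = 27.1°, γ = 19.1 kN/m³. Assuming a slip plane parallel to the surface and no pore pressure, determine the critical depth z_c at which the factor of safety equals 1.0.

Setting FS = 1.00 in FS = [c' + γz cos²β tanφ'] / [γz sinβ cosβ] and solving for z:
z = c' / [γ cosβ (FS·sinβ − cosβ·tanφ')]
  = 7.0 / [19.1·cos32.3°·(1.00·sin32.3° − cos32.3°·tan27.1°)]
  = 7.0 / [19.1·0.8453·(1.00·0.5344 − 0.8453·0.5117)]
  = 7.0 / 1.6437 = 4.259 m

z_c = 4.26 m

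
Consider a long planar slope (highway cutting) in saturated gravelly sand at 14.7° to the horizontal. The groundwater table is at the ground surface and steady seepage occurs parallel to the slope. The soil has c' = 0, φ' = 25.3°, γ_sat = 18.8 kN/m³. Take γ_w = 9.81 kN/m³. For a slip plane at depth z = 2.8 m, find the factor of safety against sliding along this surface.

With seepage parallel to the slope and the water table at the surface, the effective normal stress on the slip plane uses the buoyant unit weight γ' = γ_sat − γ_w while the driving shear stress uses γ_sat:
FS = [c' + γ' z cos²β tanφ'] / [γ_sat z sinβ cosβ]
(For c' = 0 this reduces to FS = (γ'/γ_sat)·tanφ'/tanβ.)
γ' = 18.8 − 9.81 = 8.99 kN/m³
Numerator = 0.0 + 8.99·2.8·cos²14.7°·tan25.3° = 0.0 + 8.99·2.8·0.9356·0.4727 = 11.133 kPa
Denominator = 18.8·2.8·sin14.7°·cos14.7° = 18.8·2.8·0.2538·0.9673 = 12.921 kPa
FS = 11.133 / 12.921 = 0.862

FS = 0.86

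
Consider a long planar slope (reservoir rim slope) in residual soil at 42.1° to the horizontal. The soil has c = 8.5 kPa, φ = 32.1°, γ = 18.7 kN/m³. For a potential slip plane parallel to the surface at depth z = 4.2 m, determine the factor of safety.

FS = 0.91

For an infinite slope with a slip plane parallel to the surface (no pore pressure): FS = [c + γz cos²β tanφ] / [γz sinβ cosβ].
γz = 18.7·4.2 = 78.54 kN/m²
Numerator = 8.5 + 78.54·cos²42.1°·tan32.1° = 8.5 + 78.54·0.5505·0.6273 = 35.623 kPa
Denominator = 78.54·sin42.1°·cos42.1° = 78.54·0.6704·0.7420 = 39.069 kPa
FS = 35.623 / 39.069 = 0.912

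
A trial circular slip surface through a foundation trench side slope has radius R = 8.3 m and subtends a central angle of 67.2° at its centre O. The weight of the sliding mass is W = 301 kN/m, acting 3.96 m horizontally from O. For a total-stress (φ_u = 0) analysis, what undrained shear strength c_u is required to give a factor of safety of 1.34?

FS = c_u·L_a·R / (W·d), so c_u = FS·W·d / (L_a·R).
Arc length L_a = R·θ = 8.3·(67.2°·π/180) = 8.3·1.1729 = 9.73 m
c_u = 1.34·301·3.96 / (9.73·8.3) = 1597.2 / 80.80 = 19.77 kPa

c_u = 19.8 kPa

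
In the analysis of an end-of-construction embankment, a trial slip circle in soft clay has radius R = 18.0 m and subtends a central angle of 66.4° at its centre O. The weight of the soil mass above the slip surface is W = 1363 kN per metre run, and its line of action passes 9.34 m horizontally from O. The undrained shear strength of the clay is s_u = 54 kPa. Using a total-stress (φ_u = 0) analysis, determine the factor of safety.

FS = 1.59

Taking moments about the centre O, the resisting moment is provided by the undrained shear strength acting along the arc:
Arc length L_a = R·θ = 18.0·(66.4°·π/180) = 18.0·1.1589 = 20.86 m
M_R = s_u·L_a·R = 54·20.86·18.0 = 20276.1 kN·m/m
M_D = W·d = 1363·9.34 = 12730.4 kN·m/m
FS = M_R / M_D = 20276.1 / 12730.4 = 1.593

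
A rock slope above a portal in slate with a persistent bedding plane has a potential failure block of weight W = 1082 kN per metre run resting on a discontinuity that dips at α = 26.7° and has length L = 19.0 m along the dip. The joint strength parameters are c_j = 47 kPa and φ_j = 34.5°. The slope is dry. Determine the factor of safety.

FS = 3.20

Resolving the block weight along and normal to the plane and applying the Mohr–Coulomb strength on the joint:
N' = W cosα = 1082·cos26.7° = 966.6 kN/m
Driving force T = W sinα = 1082·sin26.7° = 486.2 kN/m
Resisting force R = c_j·L + N'·tanφ_j = 47·19.0 + 966.6·tan34.5° = 893.0 + 664.3 = 1557.3 kN/m
FS = R / T = 1557.3 / 486.2 = 3.203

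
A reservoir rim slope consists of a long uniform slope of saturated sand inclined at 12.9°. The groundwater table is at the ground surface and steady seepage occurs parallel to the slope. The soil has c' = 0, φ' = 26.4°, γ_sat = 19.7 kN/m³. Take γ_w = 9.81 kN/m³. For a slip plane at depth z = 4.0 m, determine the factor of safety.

With seepage parallel to the slope and the water table at the surface, the effective normal stress on the slip plane uses the buoyant unit weight γ' = γ_sat − γ_w while the driving shear stress uses γ_sat:
FS = [c' + γ' z cos²β tanφ'] / [γ_sat z sinβ cosβ]
(For c' = 0 this reduces to FS = (γ'/γ_sat)·tanφ'/tanβ.)
γ' = 19.7 − 9.81 = 9.89 kN/m³
Numerator = 0.0 + 9.89·4.0·cos²12.9°·tan26.4° = 0.0 + 9.89·4.0·0.9502·0.4964 = 18.659 kPa
Denominator = 19.7·4.0·sin12.9°·cos12.9° = 19.7·4.0·0.2233·0.9748 = 17.148 kPa
FS = 18.659 / 17.148 = 1.088

FS = 1.09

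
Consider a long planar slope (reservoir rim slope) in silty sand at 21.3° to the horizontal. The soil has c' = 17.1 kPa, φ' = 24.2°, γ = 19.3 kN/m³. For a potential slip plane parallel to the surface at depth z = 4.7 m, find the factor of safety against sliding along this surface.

For an infinite slope with a slip plane parallel to the surface (no pore pressure): FS = [c' + γz cos²β tanφ'] / [γz sinβ cosβ].
γz = 19.3·4.7 = 90.71 kN/m²
Numerator = 17.1 + 90.71·cos²21.3°·tan24.2° = 17.1 + 90.71·0.8680·0.4494 = 52.487 kPa
Denominator = 90.71·sin21.3°·cos21.3° = 90.71·0.3633·0.9317 = 30.700 kPa
FS = 52.487 / 30.700 = 1.710

FS = 1.71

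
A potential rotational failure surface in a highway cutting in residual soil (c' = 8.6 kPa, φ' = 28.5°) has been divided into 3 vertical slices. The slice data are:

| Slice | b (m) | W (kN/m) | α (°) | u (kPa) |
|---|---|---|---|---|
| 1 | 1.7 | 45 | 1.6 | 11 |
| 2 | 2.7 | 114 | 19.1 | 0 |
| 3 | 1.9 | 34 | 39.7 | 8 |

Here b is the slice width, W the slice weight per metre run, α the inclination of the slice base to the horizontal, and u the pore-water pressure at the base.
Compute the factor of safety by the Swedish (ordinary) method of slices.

FS = 2.27

Ordinary method of slices: FS = Σ[c'·Δl_i + (W_i cosα_i − u_i·Δl_i)·tanφ'] / Σ W_i sinα_i, with Δl_i = b_i / cosα_i.
Slice 1: Δl = 1.7/cos1.6° = 1.701 m; N'_1 = 45·cos1.6° − 11·1.701 = 26.3; c'Δl = 14.63; W sinα = 1.3
Slice 2: Δl = 2.7/cos19.1° = 2.857 m; N'_2 = 114·cos19.1° − 0·2.857 = 107.7; c'Δl = 24.57; W sinα = 37.3
Slice 3: Δl = 1.9/cos39.7° = 2.469 m; N'_3 = 34·cos39.7° − 8·2.469 = 6.4; c'Δl = 21.24; W sinα = 21.7
Σc'Δl = 60.4 kN/m; ΣN' = 140.4 kN/m; ΣW sinα = 60.3 kN/m
Resisting = 60.4 + 140.4·tan28.5° = 60.4 + 76.2 = 136.7 kN/m
FS = 136.7 / 60.3 = 2.267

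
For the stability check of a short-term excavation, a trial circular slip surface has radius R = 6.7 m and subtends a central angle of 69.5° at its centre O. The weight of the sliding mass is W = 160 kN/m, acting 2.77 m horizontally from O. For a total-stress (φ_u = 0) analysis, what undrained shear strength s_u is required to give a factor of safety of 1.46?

s_u = 11.9 kPa

FS = s_u·L_a·R / (W·d), so s_u = FS·W·d / (L_a·R).
Arc length L_a = R·θ = 6.7·(69.5°·π/180) = 6.7·1.2130 = 8.13 m
s_u = 1.46·160·2.77 / (8.13·6.7) = 647.1 / 54.45 = 11.88 kPa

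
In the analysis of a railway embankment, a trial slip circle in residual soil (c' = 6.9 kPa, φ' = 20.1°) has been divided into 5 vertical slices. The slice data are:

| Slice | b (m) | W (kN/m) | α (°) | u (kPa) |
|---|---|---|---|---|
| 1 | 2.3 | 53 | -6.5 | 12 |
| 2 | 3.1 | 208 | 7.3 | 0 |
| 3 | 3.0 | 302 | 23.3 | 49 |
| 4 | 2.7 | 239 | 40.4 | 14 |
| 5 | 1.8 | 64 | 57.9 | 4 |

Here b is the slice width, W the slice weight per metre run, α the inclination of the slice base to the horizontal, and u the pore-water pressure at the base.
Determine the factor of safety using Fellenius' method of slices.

Ordinary method of slices: FS = Σ[c'·Δl_i + (W_i cosα_i − u_i·Δl_i)·tanφ'] / Σ W_i sinα_i, with Δl_i = b_i / cosα_i.
Slice 1: Δl = 2.3/cos(-6.5°) = 2.315 m; N'_1 = 53·cos(-6.5°) − 12·2.315 = 24.9; c'Δl = 15.97; W sinα = -6.0
Slice 2: Δl = 3.1/cos7.3° = 3.125 m; N'_2 = 208·cos7.3° − 0·3.125 = 206.3; c'Δl = 21.56; W sinα = 26.4
Slice 3: Δl = 3.0/cos23.3° = 3.266 m; N'_3 = 302·cos23.3° − 49·3.266 = 117.3; c'Δl = 22.54; W sinα = 119.5
Slice 4: Δl = 2.7/cos40.4° = 3.545 m; N'_4 = 239·cos40.4° − 14·3.545 = 132.4; c'Δl = 24.46; W sinα = 154.9
Slice 5: Δl = 1.8/cos57.9° = 3.387 m; N'_5 = 64·cos57.9° − 4·3.387 = 20.5; c'Δl = 23.37; W sinα = 54.2
Σc'Δl = 107.9 kN/m; ΣN' = 501.3 kN/m; ΣW sinα = 349.0 kN/m
Resisting = 107.9 + 501.3·tan20.1° = 107.9 + 183.5 = 291.4 kN/m
FS = 291.4 / 349.0 = 0.835

FS = 0.83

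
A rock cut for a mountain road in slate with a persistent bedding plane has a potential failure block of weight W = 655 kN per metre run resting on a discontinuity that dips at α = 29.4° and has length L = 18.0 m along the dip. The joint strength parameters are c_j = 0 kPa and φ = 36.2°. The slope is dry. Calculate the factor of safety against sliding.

Resolving the block weight along and normal to the plane and applying the Mohr–Coulomb strength on the joint:
N' = W cosα = 655·cos29.4° = 570.6 kN/m
Driving force T = W sinα = 655·sin29.4° = 321.5 kN/m
Resisting force R = c_j·L + N'·tanφ = 0·18.0 + 570.6·tan36.2° = 0.0 + 417.6 = 417.6 kN/m
FS = R / T = 417.6 / 321.5 = 1.299

FS = 1.30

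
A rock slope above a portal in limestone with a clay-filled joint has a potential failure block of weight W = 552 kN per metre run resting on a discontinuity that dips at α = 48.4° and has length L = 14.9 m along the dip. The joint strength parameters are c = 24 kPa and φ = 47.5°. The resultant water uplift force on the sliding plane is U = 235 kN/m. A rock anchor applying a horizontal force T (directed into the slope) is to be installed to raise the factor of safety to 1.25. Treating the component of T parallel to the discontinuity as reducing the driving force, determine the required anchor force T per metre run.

Resolving forces along and normal to the sliding plane, with the horizontal anchor force T adding T·sinα to the effective normal force and T·cosα acting up the plane against the driving force:
FS = [cL + (W cosα − U + T sinα) tanφ] / [W sinα − T cosα]
Without the anchor: N' = 131.5 kN/m, driving T_d = 412.8 kN/m, resisting R = 24·14.9 + 131.5·tan47.5° = 501.1 kN/m, FS = 1.21.
Setting FS = 1.25 and solving for T:
1.25·(412.8 − T cos48.4°) = 501.1 + T sin48.4°·tan47.5°
T·(sin48.4°·tan47.5° + 1.25·cos48.4°) = 1.25·412.8 − 501.1
T·(0.7478·1.0913 + 1.25·0.6639) = 516.0 − 501.1 = 14.9
T·1.6460 = 14.9
T = 9.0 kN/m

T = 9 kN/m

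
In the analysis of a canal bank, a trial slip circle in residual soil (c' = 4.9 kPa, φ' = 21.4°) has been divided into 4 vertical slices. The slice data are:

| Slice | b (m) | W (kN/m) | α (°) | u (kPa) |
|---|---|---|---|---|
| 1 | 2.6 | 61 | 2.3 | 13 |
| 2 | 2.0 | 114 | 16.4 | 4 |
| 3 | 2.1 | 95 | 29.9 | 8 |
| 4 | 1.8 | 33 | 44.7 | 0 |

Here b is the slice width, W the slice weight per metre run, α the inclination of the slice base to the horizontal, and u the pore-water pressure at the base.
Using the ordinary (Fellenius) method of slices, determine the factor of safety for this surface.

FS = 1.25

Ordinary method of slices: FS = Σ[c'·Δl_i + (W_i cosα_i − u_i·Δl_i)·tanφ'] / Σ W_i sinα_i, with Δl_i = b_i / cosα_i.
Slice 1: Δl = 2.6/cos2.3° = 2.602 m; N'_1 = 61·cos2.3° − 13·2.602 = 27.1; c'Δl = 12.75; W sinα = 2.4
Slice 2: Δl = 2.0/cos16.4° = 2.085 m; N'_2 = 114·cos16.4° − 4·2.085 = 101.0; c'Δl = 10.22; W sinα = 32.2
Slice 3: Δl = 2.1/cos29.9° = 2.422 m; N'_3 = 95·cos29.9° − 8·2.422 = 63.0; c'Δl = 11.87; W sinα = 47.4
Slice 4: Δl = 1.8/cos44.7° = 2.532 m; N'_4 = 33·cos44.7° − 0·2.532 = 23.5; c'Δl = 12.41; W sinα = 23.2
Σc'Δl = 47.2 kN/m; ΣN' = 214.6 kN/m; ΣW sinα = 105.2 kN/m
Resisting = 47.2 + 214.6·tan21.4° = 47.2 + 84.1 = 131.3 kN/m
FS = 131.3 / 105.2 = 1.248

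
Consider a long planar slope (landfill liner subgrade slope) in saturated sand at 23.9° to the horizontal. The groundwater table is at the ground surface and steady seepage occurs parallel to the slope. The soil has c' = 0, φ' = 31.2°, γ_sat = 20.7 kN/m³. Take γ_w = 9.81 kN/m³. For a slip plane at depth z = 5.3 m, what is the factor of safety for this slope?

FS = 0.72

With seepage parallel to the slope and the water table at the surface, the effective normal stress on the slip plane uses the buoyant unit weight γ' = γ_sat − γ_w while the driving shear stress uses γ_sat:
FS = [c' + γ' z cos²β tanφ'] / [γ_sat z sinβ cosβ]
(For c' = 0 this reduces to FS = (γ'/γ_sat)·tanφ'/tanβ.)
γ' = 20.7 − 9.81 = 10.89 kN/m³
Numerator = 0.0 + 10.89·5.3·cos²23.9°·tan31.2° = 0.0 + 10.89·5.3·0.8359·0.6056 = 29.217 kPa
Denominator = 20.7·5.3·sin23.9°·cos23.9° = 20.7·5.3·0.4051·0.9143 = 40.637 kPa
FS = 29.217 / 40.637 = 0.719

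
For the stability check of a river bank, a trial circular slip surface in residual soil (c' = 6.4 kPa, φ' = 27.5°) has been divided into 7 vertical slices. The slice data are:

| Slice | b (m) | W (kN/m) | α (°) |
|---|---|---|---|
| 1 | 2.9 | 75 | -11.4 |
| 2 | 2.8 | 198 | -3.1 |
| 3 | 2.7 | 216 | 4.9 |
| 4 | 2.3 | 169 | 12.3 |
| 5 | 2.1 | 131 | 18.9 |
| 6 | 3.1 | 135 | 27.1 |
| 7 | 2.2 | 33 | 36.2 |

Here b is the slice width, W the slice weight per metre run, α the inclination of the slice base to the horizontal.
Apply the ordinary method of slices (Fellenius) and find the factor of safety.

Ordinary method of slices: FS = Σ[c'·Δl_i + (W_i cosα_i)·tanφ'] / Σ W_i sinα_i, with Δl_i = b_i / cosα_i.
Slice 1: Δl = 2.9/cos(-11.4°) = 2.958 m; N'_1 = 75·cos(-11.4°) = 73.5; c'Δl = 18.93; W sinα = -14.8
Slice 2: Δl = 2.8/cos(-3.1°) = 2.804 m; N'_2 = 198·cos(-3.1°) = 197.7; c'Δl = 17.95; W sinα = -10.7
Slice 3: Δl = 2.7/cos4.9° = 2.710 m; N'_3 = 216·cos4.9° = 215.2; c'Δl = 17.34; W sinα = 18.5
Slice 4: Δl = 2.3/cos12.3° = 2.354 m; N'_4 = 169·cos12.3° = 165.1; c'Δl = 15.07; W sinα = 36.0
Slice 5: Δl = 2.1/cos18.9° = 2.220 m; N'_5 = 131·cos18.9° = 123.9; c'Δl = 14.21; W sinα = 42.4
Slice 6: Δl = 3.1/cos27.1° = 3.482 m; N'_6 = 135·cos27.1° = 120.2; c'Δl = 22.29; W sinα = 61.5
Slice 7: Δl = 2.2/cos36.2° = 2.726 m; N'_7 = 33·cos36.2° = 26.6; c'Δl = 17.45; W sinα = 19.5
Σc'Δl = 123.2 kN/m; ΣN' = 922.3 kN/m; ΣW sinα = 152.3 kN/m
Resisting = 123.2 + 922.3·tan27.5° = 123.2 + 480.1 = 603.4 kN/m
FS = 603.4 / 152.3 = 3.961

FS = 3.96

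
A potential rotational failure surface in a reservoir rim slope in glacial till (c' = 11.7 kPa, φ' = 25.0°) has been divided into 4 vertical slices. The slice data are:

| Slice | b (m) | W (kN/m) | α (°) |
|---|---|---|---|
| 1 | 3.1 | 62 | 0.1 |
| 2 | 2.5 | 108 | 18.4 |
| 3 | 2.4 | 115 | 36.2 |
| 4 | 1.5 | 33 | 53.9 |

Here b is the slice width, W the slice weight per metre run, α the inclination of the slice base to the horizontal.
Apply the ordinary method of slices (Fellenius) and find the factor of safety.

Ordinary method of slices: FS = Σ[c'·Δl_i + (W_i cosα_i)·tanφ'] / Σ W_i sinα_i, with Δl_i = b_i / cosα_i.
Slice 1: Δl = 3.1/cos0.1° = 3.100 m; N'_1 = 62·cos0.1° = 62.0; c'Δl = 36.27; W sinα = 0.1
Slice 2: Δl = 2.5/cos18.4° = 2.635 m; N'_2 = 108·cos18.4° = 102.5; c'Δl = 30.83; W sinα = 34.1
Slice 3: Δl = 2.4/cos36.2° = 2.974 m; N'_3 = 115·cos36.2° = 92.8; c'Δl = 34.80; W sinα = 67.9
Slice 4: Δl = 1.5/cos53.9° = 2.546 m; N'_4 = 33·cos53.9° = 19.4; c'Δl = 29.79; W sinα = 26.7
Σc'Δl = 131.7 kN/m; ΣN' = 276.7 kN/m; ΣW sinα = 128.8 kN/m
Resisting = 131.7 + 276.7·tan25.0° = 131.7 + 129.0 = 260.7 kN/m
FS = 260.7 / 128.8 = 2.024

FS = 2.02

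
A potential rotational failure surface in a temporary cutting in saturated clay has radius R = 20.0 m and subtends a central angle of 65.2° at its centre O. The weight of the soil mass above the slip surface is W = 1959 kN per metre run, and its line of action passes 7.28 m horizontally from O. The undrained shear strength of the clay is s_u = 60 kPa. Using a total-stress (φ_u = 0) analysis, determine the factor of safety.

FS = 1.92

Taking moments about the centre O, the resisting moment is provided by the undrained shear strength acting along the arc:
Arc length L_a = R·θ = 20.0·(65.2°·π/180) = 20.0·1.1380 = 22.76 m
M_R = s_u·L_a·R = 60·22.76·20.0 = 27310.9 kN·m/m
M_D = W·d = 1959·7.28 = 14261.5 kN·m/m
FS = M_R / M_D = 27310.9 / 14261.5 = 1.915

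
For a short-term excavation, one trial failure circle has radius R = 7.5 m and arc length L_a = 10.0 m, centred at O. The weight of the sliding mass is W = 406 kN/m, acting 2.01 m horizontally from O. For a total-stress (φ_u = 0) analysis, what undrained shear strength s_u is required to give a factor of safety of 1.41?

s_u = 15.3 kPa

FS = s_u·L_a·R / (W·d), so s_u = FS·W·d / (L_a·R).
s_u = 1.41·406·2.01 / (10.00·7.5) = 1150.6 / 75.00 = 15.34 kPa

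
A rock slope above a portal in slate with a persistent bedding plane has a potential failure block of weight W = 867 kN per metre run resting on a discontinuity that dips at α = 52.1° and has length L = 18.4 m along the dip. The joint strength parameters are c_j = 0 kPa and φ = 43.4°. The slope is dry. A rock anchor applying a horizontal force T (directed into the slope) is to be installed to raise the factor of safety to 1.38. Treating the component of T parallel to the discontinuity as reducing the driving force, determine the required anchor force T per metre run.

T = 276 kN/m

Resolving forces along and normal to the sliding plane, with the horizontal anchor force T adding T·sinα to the effective normal force and T·cosα acting up the plane against the driving force:
FS = [c_jL + (W cosα + T sinα) tanφ] / [W sinα − T cosα]
Without the anchor: N' = 532.6 kN/m, driving T_d = 684.1 kN/m, resisting R = 0·18.4 + 532.6·tan43.4° = 503.6 kN/m, FS = 0.74.
Setting FS = 1.38 and solving for T:
1.38·(684.1 − T cos52.1°) = 503.6 + T sin52.1°·tan43.4°
T·(sin52.1°·tan43.4° + 1.38·cos52.1°) = 1.38·684.1 − 503.6
T·(0.7891·0.9457 + 1.38·0.6143) = 944.1 − 503.6 = 440.5
T·1.5939 = 440.5
T = 276.3 kN/m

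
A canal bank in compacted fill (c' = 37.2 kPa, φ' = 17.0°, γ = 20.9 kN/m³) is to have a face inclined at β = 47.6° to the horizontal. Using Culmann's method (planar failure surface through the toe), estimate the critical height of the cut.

Culmann's analysis gives the critical failure plane at α_cr = (β + φ')/2 = (47.6 + 17.0)/2 = 32.3°, and the critical height
H_c = (4c'/γ) · sinβ cosφ' / [1 − cos(β − φ')]
    = (4·37.2/20.9) · sin47.6°·cos17.0° / [1 − cos(30.6°)]
    = 7.120 · 0.7385·0.9563 / [1 − 0.8607]
    = 7.120 · 0.7062 / 0.1393
    = 36.10 m

H_c = 36.10 m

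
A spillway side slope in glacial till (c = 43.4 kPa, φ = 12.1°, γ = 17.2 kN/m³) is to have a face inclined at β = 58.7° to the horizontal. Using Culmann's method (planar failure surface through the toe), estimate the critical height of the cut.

Culmann's analysis gives the critical failure plane at α_cr = (β + φ)/2 = (58.7 + 12.1)/2 = 35.4°, and the critical height
H_c = (4c/γ) · sinβ cosφ / [1 − cos(β − φ)]
    = (4·43.4/17.2) · sin58.7°·cos12.1° / [1 − cos(46.6°)]
    = 10.093 · 0.8545·0.9778 / [1 − 0.6871]
    = 10.093 · 0.8355 / 0.3129
    = 26.95 m

H_c = 26.95 m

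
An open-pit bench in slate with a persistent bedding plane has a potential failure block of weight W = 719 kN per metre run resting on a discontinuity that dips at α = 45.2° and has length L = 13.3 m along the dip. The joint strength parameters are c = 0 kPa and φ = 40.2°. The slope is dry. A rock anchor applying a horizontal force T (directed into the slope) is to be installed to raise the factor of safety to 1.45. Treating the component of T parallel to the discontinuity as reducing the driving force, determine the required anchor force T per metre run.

Resolving forces along and normal to the sliding plane, with the horizontal anchor force T adding T·sinα to the effective normal force and T·cosα acting up the plane against the driving force:
FS = [cL + (W cosα + T sinα) tanφ] / [W sinα − T cosα]
Without the anchor: N' = 506.6 kN/m, driving T_d = 510.2 kN/m, resisting R = 0·13.3 + 506.6·tan40.2° = 428.1 kN/m, FS = 0.84.
Setting FS = 1.45 and solving for T:
1.45·(510.2 − T cos45.2°) = 428.1 + T sin45.2°·tan40.2°
T·(sin45.2°·tan40.2° + 1.45·cos45.2°) = 1.45·510.2 − 428.1
T·(0.7096·0.8451 + 1.45·0.7046) = 739.8 − 428.1 = 311.6
T·1.6214 = 311.6
T = 192.2 kN/m

T = 192 kN/m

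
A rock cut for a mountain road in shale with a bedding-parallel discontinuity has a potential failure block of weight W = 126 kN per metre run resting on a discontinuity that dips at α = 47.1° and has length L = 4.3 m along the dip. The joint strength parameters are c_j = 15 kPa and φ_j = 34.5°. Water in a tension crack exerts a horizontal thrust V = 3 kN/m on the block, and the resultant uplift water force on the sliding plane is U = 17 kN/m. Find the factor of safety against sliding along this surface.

Resolving the block weight along and normal to the plane and applying the Mohr–Coulomb strength on the joint:
N' = W cosα − U − V sinα = 126·cos47.1° − 17 − 3·sin47.1° = 66.6 kN/m
Driving force T = W sinα + V cosα = 126·sin47.1° + 3·cos47.1° = 94.3 kN/m
Resisting force R = c_j·L + N'·tanφ_j = 15·4.3 + 66.6·tan34.5° = 64.5 + 45.8 = 110.3 kN/m
FS = R / T = 110.3 / 94.3 = 1.169

FS = 1.17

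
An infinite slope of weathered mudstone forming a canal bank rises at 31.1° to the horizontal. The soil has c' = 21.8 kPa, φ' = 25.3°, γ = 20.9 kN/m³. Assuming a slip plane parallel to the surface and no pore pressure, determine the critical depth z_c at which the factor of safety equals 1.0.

z_c = 10.90 m

Setting FS = 1.00 in FS = [c' + γz cos²β tanφ'] / [γz sinβ cosβ] and solving for z:
z = c' / [γ cosβ (FS·sinβ − cosβ·tanφ')]
  = 21.8 / [20.9·cos31.1°·(1.00·sin31.1° − cos31.1°·tan25.3°)]
  = 21.8 / [20.9·0.8563·(1.00·0.5165 − 0.8563·0.4727)]
  = 21.8 / 2.0004 = 10.898 m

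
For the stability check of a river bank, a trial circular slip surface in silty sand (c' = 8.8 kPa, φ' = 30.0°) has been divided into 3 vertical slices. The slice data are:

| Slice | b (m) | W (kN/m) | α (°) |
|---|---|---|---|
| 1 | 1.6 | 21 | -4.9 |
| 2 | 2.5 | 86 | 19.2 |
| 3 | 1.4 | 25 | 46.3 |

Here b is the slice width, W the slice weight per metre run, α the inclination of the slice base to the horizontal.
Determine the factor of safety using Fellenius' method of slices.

Ordinary method of slices: FS = Σ[c'·Δl_i + (W_i cosα_i)·tanφ'] / Σ W_i sinα_i, with Δl_i = b_i / cosα_i.
Slice 1: Δl = 1.6/cos(-4.9°) = 1.606 m; N'_1 = 21·cos(-4.9°) = 20.9; c'Δl = 14.13; W sinα = -1.8
Slice 2: Δl = 2.5/cos19.2° = 2.647 m; N'_2 = 86·cos19.2° = 81.2; c'Δl = 23.30; W sinα = 28.3
Slice 3: Δl = 1.4/cos46.3° = 2.026 m; N'_3 = 25·cos46.3° = 17.3; c'Δl = 17.83; W sinα = 18.1
Σc'Δl = 55.3 kN/m; ΣN' = 119.4 kN/m; ΣW sinα = 44.6 kN/m
Resisting = 55.3 + 119.4·tan30.0° = 55.3 + 68.9 = 124.2 kN/m
FS = 124.2 / 44.6 = 2.787

FS = 2.79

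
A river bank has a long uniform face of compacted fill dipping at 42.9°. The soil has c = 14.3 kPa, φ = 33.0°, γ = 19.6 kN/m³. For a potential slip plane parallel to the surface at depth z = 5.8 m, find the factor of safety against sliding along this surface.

FS = 0.95

For an infinite slope with a slip plane parallel to the surface (no pore pressure): FS = [c + γz cos²β tanφ] / [γz sinβ cosβ].
γz = 19.6·5.8 = 113.68 kN/m²
Numerator = 14.3 + 113.68·cos²42.9°·tan33.0° = 14.3 + 113.68·0.5366·0.6494 = 53.916 kPa
Denominator = 113.68·sin42.9°·cos42.9° = 113.68·0.6807·0.7325 = 56.687 kPa
FS = 53.916 / 56.687 = 0.951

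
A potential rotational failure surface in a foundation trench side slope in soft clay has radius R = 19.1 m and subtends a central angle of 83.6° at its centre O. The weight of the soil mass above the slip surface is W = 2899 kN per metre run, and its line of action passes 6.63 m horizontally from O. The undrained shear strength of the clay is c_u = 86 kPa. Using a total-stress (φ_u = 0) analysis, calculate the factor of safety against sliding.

FS = 2.38

Taking moments about the centre O, the resisting moment is provided by the undrained shear strength acting along the arc:
Arc length L_a = R·θ = 19.1·(83.6°·π/180) = 19.1·1.4591 = 27.87 m
M_R = c_u·L_a·R = 86·27.87·19.1 = 45777.2 kN·m/m
M_D = W·d = 2899·6.63 = 19220.4 kN·m/m
FS = M_R / M_D = 45777.2 / 19220.4 = 2.382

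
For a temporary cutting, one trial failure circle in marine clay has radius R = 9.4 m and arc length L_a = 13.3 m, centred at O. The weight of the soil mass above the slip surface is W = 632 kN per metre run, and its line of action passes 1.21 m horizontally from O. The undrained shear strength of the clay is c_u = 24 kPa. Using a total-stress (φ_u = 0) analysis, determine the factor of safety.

FS = 3.92

Taking moments about the centre O, the resisting moment is provided by the undrained shear strength acting along the arc:
M_R = c_u·L_a·R = 24·13.30·9.4 = 3000.5 kN·m/m
M_D = W·d = 632·1.21 = 764.7 kN·m/m
FS = M_R / M_D = 3000.5 / 764.7 = 3.924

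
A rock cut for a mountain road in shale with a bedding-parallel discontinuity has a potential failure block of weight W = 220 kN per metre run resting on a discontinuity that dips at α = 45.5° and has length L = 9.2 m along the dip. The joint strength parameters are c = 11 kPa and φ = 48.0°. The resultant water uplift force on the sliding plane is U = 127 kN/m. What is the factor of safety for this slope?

Resolving the block weight along and normal to the plane and applying the Mohr–Coulomb strength on the joint:
N' = W cosα − U = 220·cos45.5° − 127 = 27.2 kN/m
Driving force T = W sinα = 220·sin45.5° = 156.9 kN/m
Resisting force R = c·L + N'·tanφ = 11·9.2 + 27.2·tan48.0° = 101.2 + 30.2 = 131.4 kN/m
FS = R / T = 131.4 / 156.9 = 0.837

FS = 0.84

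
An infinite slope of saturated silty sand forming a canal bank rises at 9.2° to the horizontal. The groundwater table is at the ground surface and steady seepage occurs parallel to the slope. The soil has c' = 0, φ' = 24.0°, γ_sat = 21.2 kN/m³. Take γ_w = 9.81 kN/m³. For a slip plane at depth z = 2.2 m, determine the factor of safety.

With seepage parallel to the slope and the water table at the surface, the effective normal stress on the slip plane uses the buoyant unit weight γ' = γ_sat − γ_w while the driving shear stress uses γ_sat:
FS = [c' + γ' z cos²β tanφ'] / [γ_sat z sinβ cosβ]
(For c' = 0 this reduces to FS = (γ'/γ_sat)·tanφ'/tanβ.)
γ' = 21.2 − 9.81 = 11.39 kN/m³
Numerator = 0.0 + 11.39·2.2·cos²9.2°·tan24.0° = 0.0 + 11.39·2.2·0.9744·0.4452 = 10.871 kPa
Denominator = 21.2·2.2·sin9.2°·cos9.2° = 21.2·2.2·0.1599·0.9871 = 7.361 kPa
FS = 10.871 / 7.361 = 1.477

FS = 1.48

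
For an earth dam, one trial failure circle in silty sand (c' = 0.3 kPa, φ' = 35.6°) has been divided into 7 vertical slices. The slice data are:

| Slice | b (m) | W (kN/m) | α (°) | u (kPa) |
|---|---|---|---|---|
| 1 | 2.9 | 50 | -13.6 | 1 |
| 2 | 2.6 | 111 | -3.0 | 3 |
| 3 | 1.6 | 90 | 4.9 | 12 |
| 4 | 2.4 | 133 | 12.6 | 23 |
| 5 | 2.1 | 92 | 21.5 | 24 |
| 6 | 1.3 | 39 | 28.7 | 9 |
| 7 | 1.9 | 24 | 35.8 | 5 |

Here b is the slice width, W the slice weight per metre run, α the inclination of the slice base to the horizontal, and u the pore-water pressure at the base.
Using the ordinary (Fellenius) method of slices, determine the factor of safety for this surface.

FS = 3.00

Ordinary method of slices: FS = Σ[c'·Δl_i + (W_i cosα_i − u_i·Δl_i)·tanφ'] / Σ W_i sinα_i, with Δl_i = b_i / cosα_i.
Slice 1: Δl = 2.9/cos(-13.6°) = 2.984 m; N'_1 = 50·cos(-13.6°) − 1·2.984 = 45.6; c'Δl = 0.90; W sinα = -11.8
Slice 2: Δl = 2.6/cos(-3.0°) = 2.604 m; N'_2 = 111·cos(-3.0°) − 3·2.604 = 103.0; c'Δl = 0.78; W sinα = -5.8
Slice 3: Δl = 1.6/cos4.9° = 1.606 m; N'_3 = 90·cos4.9° − 12·1.606 = 70.4; c'Δl = 0.48; W sinα = 7.7
Slice 4: Δl = 2.4/cos12.6° = 2.459 m; N'_4 = 133·cos12.6° − 23·2.459 = 73.2; c'Δl = 0.74; W sinα = 29.0
Slice 5: Δl = 2.1/cos21.5° = 2.257 m; N'_5 = 92·cos21.5° − 24·2.257 = 31.4; c'Δl = 0.68; W sinα = 33.7
Slice 6: Δl = 1.3/cos28.7° = 1.482 m; N'_6 = 39·cos28.7° − 9·1.482 = 20.9; c'Δl = 0.44; W sinα = 18.7
Slice 7: Δl = 1.9/cos35.8° = 2.343 m; N'_7 = 24·cos35.8° − 5·2.343 = 7.8; c'Δl = 0.70; W sinα = 14.0
Σc'Δl = 4.7 kN/m; ΣN' = 352.3 kN/m; ΣW sinα = 85.6 kN/m
Resisting = 4.7 + 352.3·tan35.6° = 4.7 + 252.2 = 257.0 kN/m
FS = 257.0 / 85.6 = 3.001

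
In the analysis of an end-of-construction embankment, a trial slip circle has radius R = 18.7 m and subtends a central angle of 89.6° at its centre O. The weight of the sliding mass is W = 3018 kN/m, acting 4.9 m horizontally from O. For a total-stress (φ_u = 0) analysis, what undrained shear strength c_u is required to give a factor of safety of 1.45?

c_u = 39.2 kPa

FS = c_u·L_a·R / (W·d), so c_u = FS·W·d / (L_a·R).
Arc length L_a = R·θ = 18.7·(89.6°·π/180) = 18.7·1.5638 = 29.24 m
c_u = 1.45·3018·4.9 / (29.24·18.7) = 21442.9 / 546.85 = 39.21 kPa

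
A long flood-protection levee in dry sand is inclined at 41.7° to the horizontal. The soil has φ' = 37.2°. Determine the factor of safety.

For a dry cohesionless infinite slope the factor of safety is FS = tanφ' / tanβ.
FS = tan37.2° / tan41.7° = 0.7590 / 0.8910 = 0.852

FS = 0.85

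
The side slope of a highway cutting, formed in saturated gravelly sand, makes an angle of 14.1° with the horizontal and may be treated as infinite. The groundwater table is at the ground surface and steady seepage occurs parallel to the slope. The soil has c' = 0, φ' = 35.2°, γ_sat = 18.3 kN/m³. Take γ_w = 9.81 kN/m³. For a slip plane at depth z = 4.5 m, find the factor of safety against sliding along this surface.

FS = 1.30

With seepage parallel to the slope and the water table at the surface, the effective normal stress on the slip plane uses the buoyant unit weight γ' = γ_sat − γ_w while the driving shear stress uses γ_sat:
FS = [c' + γ' z cos²β tanφ'] / [γ_sat z sinβ cosβ]
(For c' = 0 this reduces to FS = (γ'/γ_sat)·tanφ'/tanβ.)
γ' = 18.3 − 9.81 = 8.49 kN/m³
Numerator = 0.0 + 8.49·4.5·cos²14.1°·tan35.2° = 0.0 + 8.49·4.5·0.9407·0.7054 = 25.351 kPa
Denominator = 18.3·4.5·sin14.1°·cos14.1° = 18.3·4.5·0.2436·0.9699 = 19.457 kPa
FS = 25.351 / 19.457 = 1.303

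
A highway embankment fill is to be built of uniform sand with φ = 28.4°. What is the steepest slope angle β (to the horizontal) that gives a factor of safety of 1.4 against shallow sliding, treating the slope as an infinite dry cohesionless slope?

β = 21.1°

For an infinite dry cohesionless slope FS = tanφ/tanβ, so tanβ = tanφ / FS.
tanβ = tan28.4° / 1.4 = 0.5407 / 1.4 = 0.3862
β = arctan(0.3862) = 21.12°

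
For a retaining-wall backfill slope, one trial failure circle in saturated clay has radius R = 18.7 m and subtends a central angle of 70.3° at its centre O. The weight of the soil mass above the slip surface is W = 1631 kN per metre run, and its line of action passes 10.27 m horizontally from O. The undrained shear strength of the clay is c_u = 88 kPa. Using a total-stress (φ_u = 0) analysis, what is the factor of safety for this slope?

Taking moments about the centre O, the resisting moment is provided by the undrained shear strength acting along the arc:
Arc length L_a = R·θ = 18.7·(70.3°·π/180) = 18.7·1.2270 = 22.94 m
M_R = c_u·L_a·R = 88·22.94·18.7 = 37757.1 kN·m/m
M_D = W·d = 1631·10.27 = 16750.4 kN·m/m
FS = M_R / M_D = 37757.1 / 16750.4 = 2.254

FS = 2.25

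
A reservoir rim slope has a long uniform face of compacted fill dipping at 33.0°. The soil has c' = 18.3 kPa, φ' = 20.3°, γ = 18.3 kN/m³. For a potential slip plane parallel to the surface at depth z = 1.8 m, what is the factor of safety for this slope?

For an infinite slope with a slip plane parallel to the surface (no pore pressure): FS = [c' + γz cos²β tanφ'] / [γz sinβ cosβ].
γz = 18.3·1.8 = 32.94 kN/m²
Numerator = 18.3 + 32.94·cos²33.0°·tan20.3° = 18.3 + 32.94·0.7034·0.3699 = 26.870 kPa
Denominator = 32.94·sin33.0°·cos33.0° = 32.94·0.5446·0.8387 = 15.046 kPa
FS = 26.870 / 15.046 = 1.786

FS = 1.79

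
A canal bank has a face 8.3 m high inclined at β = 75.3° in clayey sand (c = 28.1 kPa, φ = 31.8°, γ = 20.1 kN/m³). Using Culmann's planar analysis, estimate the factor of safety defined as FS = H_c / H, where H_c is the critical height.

H_c = (4c/γ) · sinβ cosφ / [1 − cos(β − φ)]
    = (4·28.1/20.1) · sin75.3°·cos31.8° / [1 − cos43.5°]
    = 5.592 · 0.8221 / 0.2746 = 16.74 m
FS = H_c / H = 16.74 / 8.3 = 2.017

FS = 2.02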